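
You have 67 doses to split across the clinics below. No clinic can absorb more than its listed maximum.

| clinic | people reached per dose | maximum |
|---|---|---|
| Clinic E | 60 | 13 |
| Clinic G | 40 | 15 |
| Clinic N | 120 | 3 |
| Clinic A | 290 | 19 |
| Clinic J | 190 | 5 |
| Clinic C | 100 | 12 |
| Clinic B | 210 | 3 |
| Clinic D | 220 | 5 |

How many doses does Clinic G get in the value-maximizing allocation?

7

Rank by people reached per dose: Clinic A 290 > Clinic D 220 > Clinic B 210 > Clinic J 190 > Clinic N 120 > Clinic C 100 > Clinic E 60 > Clinic G 40.
Clinic A: +19 to 19 (cap) → 48 left.
Give Clinic D 5 to hit its cap of 5 → 43 left.
Clinic B takes 3 to reach its cap of 3 → 40 left.
Clinic J takes 5 to reach its cap of 5 → 35 left.
Give Clinic N 3 to hit its cap of 3 → 32 left.
Give Clinic C 12 to hit its cap of 12 → 20 left.
Clinic E: +13 to 13 (cap) → 7 left.
Clinic G has room for 15 but only 7 remain, so it gets 7.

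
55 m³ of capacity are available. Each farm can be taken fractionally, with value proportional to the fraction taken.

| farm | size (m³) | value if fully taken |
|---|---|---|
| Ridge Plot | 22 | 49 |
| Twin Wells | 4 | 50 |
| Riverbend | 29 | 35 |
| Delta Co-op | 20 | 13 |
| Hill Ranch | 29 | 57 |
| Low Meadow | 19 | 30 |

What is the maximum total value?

156

Best value per unit of size first: Twin Wells 50/4≈12.5, Ridge Plot 49/22≈2.23, Hill Ranch 57/29≈1.97, Low Meadow 30/19≈1.58, Riverbend 35/29≈1.21, Delta Co-op 13/20≈0.65.
All 4 m³ of Twin Wells fit (value 50) ; 51 remain.
Take all of Ridge Plot (22 m³, value 49) ; 29 m³ left.
Take all of Hill Ranch (29 m³, value 57) ; 0 m³ left.
Total value = 156.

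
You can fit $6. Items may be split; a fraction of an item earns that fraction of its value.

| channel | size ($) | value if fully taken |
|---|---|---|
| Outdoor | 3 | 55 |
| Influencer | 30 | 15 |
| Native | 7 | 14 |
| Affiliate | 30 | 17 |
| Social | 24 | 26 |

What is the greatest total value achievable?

Sort by value density: Outdoor 55/3≈18.3, Native 14/7≈2, Social 26/24≈1.08, Affiliate 17/30≈0.567, Influencer 15/30≈0.5.
Outdoor: take in full, 3 $ for value 55 → 3 left.
3 $ left: a 3/7 share of Native gives 14×3/7 = 6.
Total value = 61.

61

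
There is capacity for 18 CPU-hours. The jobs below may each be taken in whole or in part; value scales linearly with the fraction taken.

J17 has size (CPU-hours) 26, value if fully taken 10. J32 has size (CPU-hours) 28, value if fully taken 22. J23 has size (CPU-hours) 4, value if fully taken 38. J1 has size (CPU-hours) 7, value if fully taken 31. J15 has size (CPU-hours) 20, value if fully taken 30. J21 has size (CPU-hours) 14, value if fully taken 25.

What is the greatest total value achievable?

Best value per unit of size first: J23 38/4≈9.5, J1 31/7≈4.43, J21 25/14≈1.79, J15 30/20≈1.5, J32 22/28≈0.786, J17 10/26≈0.385.
All 4 CPU-hours of J23 fit (value 38) — 14 remain.
All 7 CPU-hours of J1 fit (value 31) — 7 remain.
7 CPU-hours left: a 7/14 share of J21 gives 25×7/14 = 12.5.
Total value = 81.5.

81.5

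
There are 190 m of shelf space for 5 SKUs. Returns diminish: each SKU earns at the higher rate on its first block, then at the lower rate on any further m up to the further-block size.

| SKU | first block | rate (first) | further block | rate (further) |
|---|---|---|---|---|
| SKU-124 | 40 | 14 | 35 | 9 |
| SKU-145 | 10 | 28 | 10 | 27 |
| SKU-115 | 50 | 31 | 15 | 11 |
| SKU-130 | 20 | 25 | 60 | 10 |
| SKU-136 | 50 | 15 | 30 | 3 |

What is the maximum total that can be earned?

Order all 10 blocks by rate: SKU-115/tier1 31 > SKU-145/tier1 28 > SKU-145/tier2 27 > SKU-130/tier1 25 > SKU-136/tier1 15 > SKU-124/tier1 14 > SKU-115/tier2 11 > SKU-130/tier2 10 > SKU-124/tier2 9 > SKU-136/tier2 3.
Fill SKU-115 tier1 block (50 at 31) ; 140 left.
Fill SKU-145 tier1 block (10 at 28) ; 130 left.
Fill SKU-145 tier2 block (10 at 27) ; 120 left.
SKU-130 tier1 at 25: fill all 20 ; 100 left.
SKU-136 tier1 at 15: fill all 50 ; 50 left.
Fill SKU-124 tier1 block (40 at 14) ; 10 left.
SKU-115 tier2 at 11: only 10 left, fill 10.
Total = 31×50 + 28×10 + 27×10 + 25×20 + 15×50 + 14×40 + 11×10 = 4020.

4020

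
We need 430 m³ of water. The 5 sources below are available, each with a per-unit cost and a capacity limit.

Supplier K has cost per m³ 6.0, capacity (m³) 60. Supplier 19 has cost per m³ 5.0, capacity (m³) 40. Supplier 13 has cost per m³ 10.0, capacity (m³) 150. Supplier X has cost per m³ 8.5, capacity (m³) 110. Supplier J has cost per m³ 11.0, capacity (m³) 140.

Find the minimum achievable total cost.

3765

Fill from the cheapest source first.
Supplier 19 (5.0): use full 40 ; 390 m³ to go.
Take 60 from Supplier K at 6.0 ; need 330 more.
Supplier X (8.5): use full 110 ; 220 m³ to go.
Supplier 13 at 10.0: take all 150 m³ ; 70 still needed.
Supplier J (11.0): take the remaining 70 ; done.
Cost = 40×5.0 + 60×6.0 + 110×8.5 + 150×10.0 + 70×11.0 = 3765.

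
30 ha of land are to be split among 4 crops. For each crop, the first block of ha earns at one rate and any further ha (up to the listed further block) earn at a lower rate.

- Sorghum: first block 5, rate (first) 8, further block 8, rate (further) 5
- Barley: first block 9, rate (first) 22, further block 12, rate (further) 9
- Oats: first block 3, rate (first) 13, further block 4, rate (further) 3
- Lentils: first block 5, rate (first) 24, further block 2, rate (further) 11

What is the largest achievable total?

478

Order all 8 blocks by rate: Lentils/T1 24 > Barley/T1 22 > Oats/T1 13 > Lentils/T2 11 > Barley/T2 9 > Sorghum/T1 8 > Sorghum/T2 5 > Oats/T2 3.
Lentils T1 at 24: fill all 5 ; 25 left.
Barley/T1 (22): +9 ; 16 left.
Oats/T1 (13): +3 ; 13 left.
Lentils/T2 (11): +2 ; 11 left.
Barley T2 at 9: only 11 left, fill 11.
Total = 24×5 + 22×9 + 13×3 + 11×2 + 9×11 = 478.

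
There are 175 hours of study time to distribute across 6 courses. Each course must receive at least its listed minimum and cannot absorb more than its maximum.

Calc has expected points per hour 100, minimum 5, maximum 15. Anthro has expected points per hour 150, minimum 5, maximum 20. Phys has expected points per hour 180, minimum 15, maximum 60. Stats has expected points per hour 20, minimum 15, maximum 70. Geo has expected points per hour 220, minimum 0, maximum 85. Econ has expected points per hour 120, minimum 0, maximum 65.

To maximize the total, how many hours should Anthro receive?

10

Meeting every minimum uses 5+5+15+15+0+0 = 40 hours, leaving 135.
Highest expected points per hour first: Geo 220 > Phys 180 > Anthro 150 > Econ 120 > Calc 100 > Stats 20.
Geo takes 85 more to reach its cap of 85 ; 50 left.
Give Phys 45 more to hit its cap of 60 ; 5 left.
Only 5 left; Anthro takes them to reach 10.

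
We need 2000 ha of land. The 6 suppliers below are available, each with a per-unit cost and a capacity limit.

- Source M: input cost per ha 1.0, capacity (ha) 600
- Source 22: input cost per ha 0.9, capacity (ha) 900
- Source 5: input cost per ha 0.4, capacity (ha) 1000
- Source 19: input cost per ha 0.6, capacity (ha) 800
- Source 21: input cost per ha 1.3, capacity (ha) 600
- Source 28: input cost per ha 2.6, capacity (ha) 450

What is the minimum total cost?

1060

Fill from the cheapest supplier first.
Take 1000 from Source 5 at 0.4 → need 1000 more.
Source 19 at 0.6: take all 800 ha → 200 still needed.
Source 22 at 0.9: take 200 of its 900 → requirement met.
Source M, Source 21, Source 28: unused.
Cost = 1000×0.4 + 800×0.6 + 200×0.9 = 1060.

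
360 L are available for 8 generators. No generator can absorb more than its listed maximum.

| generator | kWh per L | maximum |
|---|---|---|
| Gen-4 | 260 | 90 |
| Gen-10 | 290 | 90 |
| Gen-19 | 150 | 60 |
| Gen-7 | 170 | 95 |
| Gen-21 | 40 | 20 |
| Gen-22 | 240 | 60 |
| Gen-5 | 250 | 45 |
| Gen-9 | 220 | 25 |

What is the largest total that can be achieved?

89150

Rank by kWh per L: Gen-10 290 > Gen-4 260 > Gen-5 250 > Gen-22 240 > Gen-9 220 > Gen-7 170 > Gen-19 150 > Gen-21 40.
Gen-10: +90 to 90 (cap) — 270 left.
Gen-4 takes 90 to reach its cap of 90 — 180 left.
Gen-5: +45 to 45 (cap) — 135 left.
Gen-22 takes 60 to reach its cap of 60 — 75 left.
Gen-9 takes 25 to reach its cap of 25 — 50 left.
Gen-7 has room for 95 but only 50 remain, so it gets 50.
Total = 260×90 + 290×90 + 170×50 + 240×60 + 250×45 + 220×25 = 89150.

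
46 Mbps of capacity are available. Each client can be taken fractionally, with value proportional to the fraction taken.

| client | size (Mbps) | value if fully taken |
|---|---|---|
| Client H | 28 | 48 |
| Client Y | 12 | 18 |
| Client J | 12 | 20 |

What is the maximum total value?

77

Best value per unit of size first: Client H 48/28≈1.71, Client J 20/12≈1.67, Client Y 18/12≈1.5.
All 28 Mbps of Client H fit (value 48) — 18 remain.
Client J: take in full, 12 Mbps for value 20 — 6 left.
Fill the last 6 Mbps with part of Client Y: 6/12 of it earns 9.
Total value = 77.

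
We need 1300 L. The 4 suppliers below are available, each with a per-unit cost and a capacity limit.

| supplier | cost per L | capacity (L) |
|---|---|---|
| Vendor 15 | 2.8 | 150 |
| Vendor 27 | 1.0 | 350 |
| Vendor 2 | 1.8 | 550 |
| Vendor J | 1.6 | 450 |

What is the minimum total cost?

Cheapest first:
Vendor 27 (1.0): use full 350 ; 950 L to go.
Vendor J (1.6): use full 450 ; 500 L to go.
Vendor 2 (1.8): take the remaining 500 ; done.
Vendor 15: unused.
Cost = 350×1.0 + 450×1.6 + 500×1.8 = 1970.

1970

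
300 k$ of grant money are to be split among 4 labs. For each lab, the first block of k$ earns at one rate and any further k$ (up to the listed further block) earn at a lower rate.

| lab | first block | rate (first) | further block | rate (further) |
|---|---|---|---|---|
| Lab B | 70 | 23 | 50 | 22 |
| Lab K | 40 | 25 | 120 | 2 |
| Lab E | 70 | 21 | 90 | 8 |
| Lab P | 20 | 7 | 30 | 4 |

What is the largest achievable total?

5740

Rank every tier by rate: Lab K/T1 25 > Lab B/T1 23 > Lab B/T2 22 > Lab E/T1 21 > Lab E/T2 8 > Lab P/T1 7 > Lab P/T2 4 > Lab K/T2 2.
Lab K/T1 (25): +40 — 260 left.
Lab B T1 at 23: fill all 70 — 190 left.
Fill Lab B T2 block (50 at 22) — 140 left.
Fill Lab E T1 block (70 at 21) — 70 left.
Lab E/T2: +70 of 90 at 8; pool empty.
Total = 25×40 + 23×70 + 22×50 + 21×70 + 8×70 = 5740.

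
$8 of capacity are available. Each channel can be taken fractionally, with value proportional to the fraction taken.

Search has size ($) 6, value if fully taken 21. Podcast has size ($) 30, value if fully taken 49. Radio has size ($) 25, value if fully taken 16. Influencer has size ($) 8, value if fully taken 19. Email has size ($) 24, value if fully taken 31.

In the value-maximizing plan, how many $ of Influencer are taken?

2

Sort by value density: Search 21/6≈3.5, Influencer 19/8≈2.38, Podcast 49/30≈1.63, Email 31/24≈1.29, Radio 16/25≈0.64.
Search: take in full, 6 $ for value 21 → 2 left.
Only 2 $ remain; take 2/8 of Influencer for value 19×2/8 = 4.75.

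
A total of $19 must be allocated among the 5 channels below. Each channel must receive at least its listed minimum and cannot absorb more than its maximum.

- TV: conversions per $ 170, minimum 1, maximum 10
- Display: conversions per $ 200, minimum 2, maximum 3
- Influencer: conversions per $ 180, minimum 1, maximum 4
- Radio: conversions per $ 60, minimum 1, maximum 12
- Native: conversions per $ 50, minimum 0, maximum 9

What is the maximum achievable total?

Meeting every minimum uses 1+2+1+1+0 = 5 $, leaving 14.
Rank by conversions per $: Display 200 > Influencer 180 > TV 170 > Radio 60 > Native 50.
Give Display 1 more to hit its cap of 3 — 13 left.
Influencer takes 3 more to reach its cap of 4 — 10 left.
TV: +9 to 10 (cap) — 1 left.
Only 1 left; Radio takes them to reach 2.
Total = 170×10 + 200×3 + 180×4 + 60×2 = 3140.

3140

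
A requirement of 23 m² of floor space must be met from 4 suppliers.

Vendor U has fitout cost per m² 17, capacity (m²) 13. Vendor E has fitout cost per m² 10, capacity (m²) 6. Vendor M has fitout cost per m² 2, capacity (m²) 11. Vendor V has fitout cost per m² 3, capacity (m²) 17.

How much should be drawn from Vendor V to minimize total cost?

12

Fill from the cheapest supplier first.
Vendor M (2): use full 11 — 12 m² to go.
Take 12 from Vendor V at 3 to finish.
Vendor E, Vendor U: unused.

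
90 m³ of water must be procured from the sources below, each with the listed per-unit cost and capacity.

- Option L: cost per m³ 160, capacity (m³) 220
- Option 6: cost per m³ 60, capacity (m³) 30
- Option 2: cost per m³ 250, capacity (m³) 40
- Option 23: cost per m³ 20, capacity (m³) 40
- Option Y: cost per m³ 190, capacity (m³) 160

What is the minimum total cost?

Fill from the cheapest source first.
Option 23 (20): use full 40 ; 50 m³ to go.
Option 6 (60): use full 30 ; 20 m³ to go.
Take 20 from Option L at 160 to finish.
Option Y, Option 2: unused.
Cost = 40×20 + 30×60 + 20×160 = 5800.

5800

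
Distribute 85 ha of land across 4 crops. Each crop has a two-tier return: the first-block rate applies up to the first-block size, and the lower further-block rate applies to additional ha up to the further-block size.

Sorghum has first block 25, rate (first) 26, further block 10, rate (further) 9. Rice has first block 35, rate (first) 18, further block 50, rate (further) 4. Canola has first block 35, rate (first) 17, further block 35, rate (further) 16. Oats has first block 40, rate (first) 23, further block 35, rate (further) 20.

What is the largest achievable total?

1970

Rank every tier by rate: Sorghum/first 26 > Oats/first 23 > Oats/second 20 > Rice/first 18 > Canola/first 17 > Canola/second 16 > Sorghum/second 9 > Rice/second 4.
Fill Sorghum first block (25 at 26) — 60 left.
Oats/first (23): +40 — 20 left.
Oats/second: +20 of 35 at 20; pool empty.
Total = 26×25 + 23×40 + 20×20 = 1970.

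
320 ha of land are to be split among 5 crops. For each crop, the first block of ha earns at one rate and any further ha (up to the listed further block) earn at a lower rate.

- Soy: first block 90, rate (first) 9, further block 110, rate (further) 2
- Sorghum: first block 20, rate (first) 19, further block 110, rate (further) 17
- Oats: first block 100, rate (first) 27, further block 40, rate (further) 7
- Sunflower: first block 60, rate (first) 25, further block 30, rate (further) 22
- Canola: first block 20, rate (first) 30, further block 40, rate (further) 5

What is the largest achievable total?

7370

Order all 10 blocks by rate: Canola/tier1 30 > Oats/tier1 27 > Sunflower/tier1 25 > Sunflower/tier2 22 > Sorghum/tier1 19 > Sorghum/tier2 17 > Soy/tier1 9 > Oats/tier2 7 > Canola/tier2 5 > Soy/tier2 2.
Fill Canola tier1 block (20 at 30) ; 300 left.
Fill Oats tier1 block (100 at 27) ; 200 left.
Fill Sunflower tier1 block (60 at 25) ; 140 left.
Fill Sunflower tier2 block (30 at 22) ; 110 left.
Sorghum tier1 at 19: fill all 20 ; 90 left.
90 remain; put them into Sorghum tier2 at 17.
Total = 30×20 + 27×100 + 25×60 + 22×30 + 19×20 + 17×90 = 7370.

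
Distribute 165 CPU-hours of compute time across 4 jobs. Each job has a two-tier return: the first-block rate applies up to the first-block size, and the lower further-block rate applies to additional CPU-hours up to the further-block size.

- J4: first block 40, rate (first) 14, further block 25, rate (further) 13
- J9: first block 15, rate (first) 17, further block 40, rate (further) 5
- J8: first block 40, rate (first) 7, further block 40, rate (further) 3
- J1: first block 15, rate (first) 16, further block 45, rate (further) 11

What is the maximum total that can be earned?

2050

Treat each block as its own option and order by rate: J9/tier1 17 > J1/tier1 16 > J4/tier1 14 > J4/tier2 13 > J1/tier2 11 > J8/tier1 7 > J9/tier2 5 > J8/tier2 3.
J9/tier1 (17): +15 ; 150 left.
J1/tier1 (16): +15 ; 135 left.
J4/tier1 (14): +40 ; 95 left.
J4/tier2 (13): +25 ; 70 left.
J1/tier2 (11): +45 ; 25 left.
25 remain; put them into J8 tier1 at 7.
Total = 17×15 + 16×15 + 14×40 + 13×25 + 11×45 + 7×25 = 2050.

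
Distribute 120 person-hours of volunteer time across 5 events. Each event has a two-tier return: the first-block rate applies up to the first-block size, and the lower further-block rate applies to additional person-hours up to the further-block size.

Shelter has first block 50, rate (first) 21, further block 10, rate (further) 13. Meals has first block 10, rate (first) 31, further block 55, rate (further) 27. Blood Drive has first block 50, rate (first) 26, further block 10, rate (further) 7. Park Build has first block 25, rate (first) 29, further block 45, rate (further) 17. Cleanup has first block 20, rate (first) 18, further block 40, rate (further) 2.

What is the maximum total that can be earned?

3300

Treat each block as its own option and order by rate: Meals/tier1 31 > Park Build/tier1 29 > Meals/tier2 27 > Blood Drive/tier1 26 > Shelter/tier1 21 > Cleanup/tier1 18 > Park Build/tier2 17 > Shelter/tier2 13 > Blood Drive/tier2 7 > Cleanup/tier2 2.
Meals/tier1 (31): +10 ; 110 left.
Park Build tier1 at 29: fill all 25 ; 85 left.
Meals/tier2 (27): +55 ; 30 left.
Blood Drive/tier1: +30 of 50 at 26; pool empty.
Total = 31×10 + 29×25 + 27×55 + 26×30 = 3300.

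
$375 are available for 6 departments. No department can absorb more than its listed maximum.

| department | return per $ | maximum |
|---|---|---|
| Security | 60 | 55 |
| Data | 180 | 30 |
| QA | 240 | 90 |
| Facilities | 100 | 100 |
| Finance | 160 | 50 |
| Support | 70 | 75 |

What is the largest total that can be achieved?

52050

Highest return per $ first: QA 240 > Data 180 > Finance 160 > Facilities 100 > Support 70 > Security 60.
Give QA 90 to hit its cap of 90 → 285 left.
Data: +30 to 30 (cap) → 255 left.
Give Finance 50 to hit its cap of 50 → 205 left.
Facilities: +100 to 100 (cap) → 105 left.
Give Support 75 to hit its cap of 75 → 30 left.
Security has room for 55 but only 30 remain, so it gets 30.
Total = 60×30 + 180×30 + 240×90 + 100×100 + 160×50 + 70×75 = 52050.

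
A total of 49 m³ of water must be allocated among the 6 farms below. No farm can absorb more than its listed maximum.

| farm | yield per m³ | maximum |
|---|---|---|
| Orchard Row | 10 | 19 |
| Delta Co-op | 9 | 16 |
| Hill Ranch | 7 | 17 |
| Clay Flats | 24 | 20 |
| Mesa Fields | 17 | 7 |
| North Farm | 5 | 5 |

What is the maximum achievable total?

816

Rank by yield per m³: Clay Flats 24 > Mesa Fields 17 > Orchard Row 10 > Delta Co-op 9 > Hill Ranch 7 > North Farm 5.
Give Clay Flats 20 to hit its cap of 20 → 29 left.
Mesa Fields takes 7 to reach its cap of 7 → 22 left.
Orchard Row takes 19 to reach its cap of 19 → 3 left.
Delta Co-op: +3 (room for 16) → 3. Pool exhausted.
Total = 10×19 + 9×3 + 24×20 + 17×7 = 816.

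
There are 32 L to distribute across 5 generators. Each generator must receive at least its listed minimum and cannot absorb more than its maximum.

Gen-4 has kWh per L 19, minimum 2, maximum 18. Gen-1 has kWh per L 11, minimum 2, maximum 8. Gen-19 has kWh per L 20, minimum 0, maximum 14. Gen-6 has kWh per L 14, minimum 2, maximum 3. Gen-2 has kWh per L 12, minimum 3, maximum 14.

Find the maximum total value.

Meeting every minimum uses 2+2+0+2+3 = 9 L, leaving 23.
Rank by kWh per L: Gen-19 20 > Gen-4 19 > Gen-6 14 > Gen-2 12 > Gen-1 11.
Gen-19: +14 to 14 (cap) ; 9 left.
Only 9 left; Gen-4 takes them to reach 11.
Total = 19×11 + 11×2 + 20×14 + 14×2 + 12×3 = 575.

575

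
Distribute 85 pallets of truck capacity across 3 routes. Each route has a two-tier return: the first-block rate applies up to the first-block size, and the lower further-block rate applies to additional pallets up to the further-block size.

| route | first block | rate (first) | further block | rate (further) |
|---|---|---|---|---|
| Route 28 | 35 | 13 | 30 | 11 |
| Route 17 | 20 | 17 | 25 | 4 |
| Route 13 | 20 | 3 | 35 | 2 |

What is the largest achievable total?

Order all 6 blocks by rate: Route 17/T1 17 > Route 28/T1 13 > Route 28/T2 11 > Route 17/T2 4 > Route 13/T1 3 > Route 13/T2 2.
Fill Route 17 T1 block (20 at 17) — 65 left.
Fill Route 28 T1 block (35 at 13) — 30 left.
Route 28 T2 at 11: fill all 30 — 0 left.
Total = 17×20 + 13×35 + 11×30 = 1125.

1125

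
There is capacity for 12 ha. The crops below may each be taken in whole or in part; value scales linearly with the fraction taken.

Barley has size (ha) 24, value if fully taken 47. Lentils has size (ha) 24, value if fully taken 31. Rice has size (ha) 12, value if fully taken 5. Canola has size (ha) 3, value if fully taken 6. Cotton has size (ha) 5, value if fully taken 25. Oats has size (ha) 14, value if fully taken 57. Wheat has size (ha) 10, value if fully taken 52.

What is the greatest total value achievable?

Best value per unit of size first: Wheat 52/10≈5.2, Cotton 25/5≈5, Oats 57/14≈4.07, Canola 6/3≈2, Barley 47/24≈1.96, Lentils 31/24≈1.29, Rice 5/12≈0.417.
All 10 ha of Wheat fit (value 52) ; 2 remain.
Only 2 ha remain; take 2/5 of Cotton for value 25×2/5 = 10.
Total value = 62.

62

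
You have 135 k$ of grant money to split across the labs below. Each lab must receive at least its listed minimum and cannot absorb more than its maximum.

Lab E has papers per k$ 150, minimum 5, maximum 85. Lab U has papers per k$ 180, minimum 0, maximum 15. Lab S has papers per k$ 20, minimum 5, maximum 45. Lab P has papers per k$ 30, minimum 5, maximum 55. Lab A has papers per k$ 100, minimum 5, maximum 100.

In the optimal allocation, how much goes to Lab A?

25

Meeting every minimum uses 5+0+5+5+5 = 20 k$, leaving 115.
Highest papers per k$ first: Lab U 180 > Lab E 150 > Lab A 100 > Lab P 30 > Lab S 20.
Give Lab U 15 more to hit its cap of 15 — 100 left.
Give Lab E 80 more to hit its cap of 85 — 20 left.
Lab A: +20 (room for 95) → 25. Pool exhausted.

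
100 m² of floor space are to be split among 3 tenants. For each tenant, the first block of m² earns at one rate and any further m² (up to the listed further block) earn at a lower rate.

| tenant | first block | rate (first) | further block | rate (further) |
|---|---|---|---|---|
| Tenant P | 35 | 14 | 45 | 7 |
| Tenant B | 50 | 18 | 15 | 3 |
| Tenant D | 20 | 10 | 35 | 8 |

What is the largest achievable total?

1540

Order all 6 blocks by rate: Tenant B/tier1 18 > Tenant P/tier1 14 > Tenant D/tier1 10 > Tenant D/tier2 8 > Tenant P/tier2 7 > Tenant B/tier2 3.
Fill Tenant B tier1 block (50 at 18) ; 50 left.
Fill Tenant P tier1 block (35 at 14) ; 15 left.
Tenant D tier1 at 10: only 15 left, fill 15.
Total = 18×50 + 14×35 + 10×15 = 1540.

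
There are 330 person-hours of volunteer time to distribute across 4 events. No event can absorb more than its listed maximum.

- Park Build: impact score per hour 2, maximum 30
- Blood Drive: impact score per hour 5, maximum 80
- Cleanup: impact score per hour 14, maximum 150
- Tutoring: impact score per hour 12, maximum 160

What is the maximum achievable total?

4120

Highest impact score per hour first: Cleanup 14 > Tutoring 12 > Blood Drive 5 > Park Build 2.
Cleanup takes 150 to reach its cap of 150 — 180 left.
Tutoring takes 160 to reach its cap of 160 — 20 left.
Blood Drive: +20 (room for 80) → 20. Pool exhausted.
Total = 5×20 + 14×150 + 12×160 = 4120.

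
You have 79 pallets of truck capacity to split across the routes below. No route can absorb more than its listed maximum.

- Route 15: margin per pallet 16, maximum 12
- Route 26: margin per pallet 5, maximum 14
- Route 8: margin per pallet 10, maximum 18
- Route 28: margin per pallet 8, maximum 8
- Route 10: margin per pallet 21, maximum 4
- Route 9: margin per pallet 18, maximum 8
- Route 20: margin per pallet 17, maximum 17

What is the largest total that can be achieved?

Highest margin per pallet first: Route 10 21 > Route 9 18 > Route 20 17 > Route 15 16 > Route 8 10 > Route 28 8 > Route 26 5.
Route 10 takes 4 to reach its cap of 4 ; 75 left.
Route 9 takes 8 to reach its cap of 8 ; 67 left.
Route 20 takes 17 to reach its cap of 17 ; 50 left.
Give Route 15 12 to hit its cap of 12 ; 38 left.
Give Route 8 18 to hit its cap of 18 ; 20 left.
Give Route 28 8 to hit its cap of 8 ; 12 left.
Route 26 has room for 14 but only 12 remain, so it gets 12.
Total = 16×12 + 5×12 + 10×18 + 8×8 + 21×4 + 18×8 + 17×17 = 1013.

1013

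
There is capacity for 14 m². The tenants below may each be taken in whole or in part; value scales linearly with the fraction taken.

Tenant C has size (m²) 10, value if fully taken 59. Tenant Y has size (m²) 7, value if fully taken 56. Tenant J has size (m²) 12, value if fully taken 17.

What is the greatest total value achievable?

Rank by value-to-size ratio: Tenant Y 56/7≈8, Tenant C 59/10≈5.9, Tenant J 17/12≈1.42.
All 7 m² of Tenant Y fit (value 56) — 7 remain.
7 m² left: a 7/10 share of Tenant C gives 59×7/10 = 41.3.
Total value = 97.3.

97.3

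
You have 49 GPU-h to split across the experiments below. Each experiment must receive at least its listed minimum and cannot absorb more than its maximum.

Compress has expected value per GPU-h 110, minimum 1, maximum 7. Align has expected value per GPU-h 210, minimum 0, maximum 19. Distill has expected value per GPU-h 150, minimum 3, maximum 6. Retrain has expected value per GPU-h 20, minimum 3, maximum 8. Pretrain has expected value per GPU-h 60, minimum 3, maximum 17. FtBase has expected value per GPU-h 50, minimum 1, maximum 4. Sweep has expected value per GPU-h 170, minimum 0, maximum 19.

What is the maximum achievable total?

8070

Meeting every minimum uses 1+0+3+3+3+1+0 = 11 GPU-h, leaving 38.
Rank by expected value per GPU-h: Align 210 > Sweep 170 > Distill 150 > Compress 110 > Pretrain 60 > FtBase 50 > Retrain 20.
Align takes 19 more to reach its cap of 19 ; 19 left.
Sweep: +19 to 19 (cap) ; 0 left.
Total = 110×1 + 210×19 + 150×3 + 20×3 + 60×3 + 50×1 + 170×19 = 8070.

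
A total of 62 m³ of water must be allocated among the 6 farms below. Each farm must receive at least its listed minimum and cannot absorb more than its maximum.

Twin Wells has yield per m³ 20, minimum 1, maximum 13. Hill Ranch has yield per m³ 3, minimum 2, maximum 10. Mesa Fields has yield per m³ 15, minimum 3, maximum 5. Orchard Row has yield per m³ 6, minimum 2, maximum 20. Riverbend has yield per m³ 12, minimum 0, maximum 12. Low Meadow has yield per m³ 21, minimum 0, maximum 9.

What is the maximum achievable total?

797

Meeting every minimum uses 1+2+3+2+0+0 = 8 m³, leaving 54.
Highest yield per m³ first: Low Meadow 21 > Twin Wells 20 > Mesa Fields 15 > Riverbend 12 > Orchard Row 6 > Hill Ranch 3.
Give Low Meadow 9 more to hit its cap of 9 ; 45 left.
Give Twin Wells 12 more to hit its cap of 13 ; 33 left.
Mesa Fields takes 2 more to reach its cap of 5 ; 31 left.
Give Riverbend 12 more to hit its cap of 12 ; 19 left.
Orchard Row: +18 to 20 (cap) ; 1 left.
Hill Ranch has room for 8 more but only 1 remain, so it gets 3.
Total = 20×13 + 3×3 + 15×5 + 6×20 + 12×12 + 21×9 = 797.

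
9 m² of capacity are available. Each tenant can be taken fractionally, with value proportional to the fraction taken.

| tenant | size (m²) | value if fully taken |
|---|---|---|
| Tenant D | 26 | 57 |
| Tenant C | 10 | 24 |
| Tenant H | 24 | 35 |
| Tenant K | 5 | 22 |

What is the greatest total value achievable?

Sort by value density: Tenant K 22/5≈4.4, Tenant C 24/10≈2.4, Tenant D 57/26≈2.19, Tenant H 35/24≈1.46.
All 5 m² of Tenant K fit (value 22) — 4 remain.
Only 4 m² remain; take 4/10 of Tenant C for value 24×4/10 = 9.6.
Total value = 31.6.

31.6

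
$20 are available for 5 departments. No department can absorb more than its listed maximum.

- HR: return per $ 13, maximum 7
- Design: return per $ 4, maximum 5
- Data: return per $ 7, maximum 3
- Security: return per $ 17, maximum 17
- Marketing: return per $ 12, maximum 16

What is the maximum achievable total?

Rank by return per $: Security 17 > HR 13 > Marketing 12 > Data 7 > Design 4.
Security takes 17 to reach its cap of 17 — 3 left.
Only 3 left; HR takes them to reach 3.
Total = 13×3 + 17×17 = 328.

328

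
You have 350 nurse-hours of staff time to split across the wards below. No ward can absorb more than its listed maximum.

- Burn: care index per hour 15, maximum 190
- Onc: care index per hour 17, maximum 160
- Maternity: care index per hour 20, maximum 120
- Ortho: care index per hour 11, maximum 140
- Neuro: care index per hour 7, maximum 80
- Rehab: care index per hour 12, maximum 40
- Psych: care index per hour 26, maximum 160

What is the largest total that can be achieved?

Order the wards by care index per hour: Psych 26 > Maternity 20 > Onc 17 > Burn 15 > Rehab 12 > Ortho 11 > Neuro 7.
Psych: +160 to 160 (cap) — 190 left.
Maternity: +120 to 120 (cap) — 70 left.
Only 70 left; Onc takes them to reach 70.
Total = 17×70 + 20×120 + 26×160 = 7750.

7750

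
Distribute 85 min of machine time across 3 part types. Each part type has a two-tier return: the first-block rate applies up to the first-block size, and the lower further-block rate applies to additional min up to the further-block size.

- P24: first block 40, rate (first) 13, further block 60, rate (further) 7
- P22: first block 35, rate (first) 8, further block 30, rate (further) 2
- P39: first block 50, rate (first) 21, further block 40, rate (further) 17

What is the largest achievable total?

1645

Treat each block as its own option and order by rate: P39/tier1 21 > P39/tier2 17 > P24/tier1 13 > P22/tier1 8 > P24/tier2 7 > P22/tier2 2.
P39 tier1 at 21: fill all 50 ; 35 left.
P39 tier2 at 17: only 35 left, fill 35.
Total = 21×50 + 17×35 = 1645.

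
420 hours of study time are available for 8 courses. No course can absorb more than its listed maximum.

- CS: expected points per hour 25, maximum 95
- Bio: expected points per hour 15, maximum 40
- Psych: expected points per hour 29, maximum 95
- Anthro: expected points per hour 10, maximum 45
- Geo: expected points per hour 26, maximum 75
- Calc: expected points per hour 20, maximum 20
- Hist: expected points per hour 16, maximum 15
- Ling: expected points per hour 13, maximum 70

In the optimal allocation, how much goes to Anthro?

Highest expected points per hour first: Psych 29 > Geo 26 > CS 25 > Calc 20 > Hist 16 > Bio 15 > Ling 13 > Anthro 10.
Psych: +95 to 95 (cap) — 325 left.
Geo takes 75 to reach its cap of 75 — 250 left.
Give CS 95 to hit its cap of 95 — 155 left.
Calc takes 20 to reach its cap of 20 — 135 left.
Hist takes 15 to reach its cap of 15 — 120 left.
Bio: +40 to 40 (cap) — 80 left.
Ling: +70 to 70 (cap) — 10 left.
Only 10 left; Anthro takes them to reach 10.

10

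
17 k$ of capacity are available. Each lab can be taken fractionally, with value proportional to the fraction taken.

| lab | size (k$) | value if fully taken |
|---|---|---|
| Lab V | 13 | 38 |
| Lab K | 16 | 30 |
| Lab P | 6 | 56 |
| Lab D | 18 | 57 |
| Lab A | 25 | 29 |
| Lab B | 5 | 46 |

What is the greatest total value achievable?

Sort by value density: Lab P 56/6≈9.33, Lab B 46/5≈9.2, Lab D 57/18≈3.17, Lab V 38/13≈2.92, Lab K 30/16≈1.88, Lab A 29/25≈1.16.
Lab P: take in full, 6 k$ for value 56 — 11 left.
Take all of Lab B (5 k$, value 46) — 6 k$ left.
Fill the last 6 k$ with part of Lab D: 6/18 of it earns 19.
Total value = 121.

121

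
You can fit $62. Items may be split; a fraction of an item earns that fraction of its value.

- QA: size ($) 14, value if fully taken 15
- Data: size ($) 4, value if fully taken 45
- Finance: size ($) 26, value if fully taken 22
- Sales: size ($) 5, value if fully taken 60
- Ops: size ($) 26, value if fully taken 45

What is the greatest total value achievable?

176

Rank by value-to-size ratio: Sales 60/5≈12, Data 45/4≈11.2, Ops 45/26≈1.73, QA 15/14≈1.07, Finance 22/26≈0.846.
Sales: take in full, 5 $ for value 60 — 57 left.
All 4 $ of Data fit (value 45) — 53 remain.
Take all of Ops (26 $, value 45) — 27 $ left.
QA: take in full, 14 $ for value 15 — 13 left.
Only 13 $ remain; take 13/26 of Finance for value 22×13/26 = 11.
Total value = 176.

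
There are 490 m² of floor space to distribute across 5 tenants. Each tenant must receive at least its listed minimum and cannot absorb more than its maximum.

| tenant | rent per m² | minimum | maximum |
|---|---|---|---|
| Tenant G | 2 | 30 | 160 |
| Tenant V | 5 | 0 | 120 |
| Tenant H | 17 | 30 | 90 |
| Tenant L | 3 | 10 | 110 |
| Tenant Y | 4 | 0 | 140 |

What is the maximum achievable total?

Meeting every minimum uses 30+0+30+10+0 = 70 m², leaving 420.
Order the tenants by rent per m²: Tenant H 17 > Tenant V 5 > Tenant Y 4 > Tenant L 3 > Tenant G 2.
Give Tenant H 60 more to hit its cap of 90 — 360 left.
Tenant V: +120 to 120 (cap) — 240 left.
Tenant Y takes 140 more to reach its cap of 140 — 100 left.
Tenant L: +100 to 110 (cap) — 0 left.
Total = 2×30 + 5×120 + 17×90 + 3×110 + 4×140 = 3080.

3080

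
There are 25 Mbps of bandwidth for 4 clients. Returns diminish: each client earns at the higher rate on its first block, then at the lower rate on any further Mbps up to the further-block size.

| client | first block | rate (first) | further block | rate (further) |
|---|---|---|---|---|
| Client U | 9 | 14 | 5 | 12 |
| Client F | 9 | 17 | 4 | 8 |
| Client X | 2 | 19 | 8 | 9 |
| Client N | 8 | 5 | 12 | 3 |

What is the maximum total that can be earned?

Treat each block as its own option and order by rate: Client X/T1 19 > Client F/T1 17 > Client U/T1 14 > Client U/T2 12 > Client X/T2 9 > Client F/T2 8 > Client N/T1 5 > Client N/T2 3.
Fill Client X T1 block (2 at 19) ; 23 left.
Fill Client F T1 block (9 at 17) ; 14 left.
Fill Client U T1 block (9 at 14) ; 5 left.
Client U T2 at 12: fill all 5 ; 0 left.
Total = 19×2 + 17×9 + 14×9 + 12×5 = 377.

377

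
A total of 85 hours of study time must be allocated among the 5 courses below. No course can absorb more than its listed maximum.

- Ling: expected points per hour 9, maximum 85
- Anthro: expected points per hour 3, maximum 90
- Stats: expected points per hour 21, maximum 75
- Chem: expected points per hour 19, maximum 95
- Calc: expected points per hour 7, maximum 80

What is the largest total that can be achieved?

1765

Order the courses by expected points per hour: Stats 21 > Chem 19 > Ling 9 > Calc 7 > Anthro 3.
Give Stats 75 to hit its cap of 75 — 10 left.
Chem has room for 95 but only 10 remain, so it gets 10.
Total = 21×75 + 19×10 = 1765.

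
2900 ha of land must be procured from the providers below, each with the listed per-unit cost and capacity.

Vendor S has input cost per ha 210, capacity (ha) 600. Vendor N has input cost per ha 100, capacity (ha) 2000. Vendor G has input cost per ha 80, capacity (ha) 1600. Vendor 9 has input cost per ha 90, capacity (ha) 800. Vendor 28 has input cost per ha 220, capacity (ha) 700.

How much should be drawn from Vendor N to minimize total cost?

500

Fill from the cheapest provider first.
Take 1600 from Vendor G at 80 ; need 1300 more.
Vendor 9 (90): use full 800 ; 500 ha to go.
Vendor N (100): take the remaining 500 ; done.
Vendor S, Vendor 28: unused.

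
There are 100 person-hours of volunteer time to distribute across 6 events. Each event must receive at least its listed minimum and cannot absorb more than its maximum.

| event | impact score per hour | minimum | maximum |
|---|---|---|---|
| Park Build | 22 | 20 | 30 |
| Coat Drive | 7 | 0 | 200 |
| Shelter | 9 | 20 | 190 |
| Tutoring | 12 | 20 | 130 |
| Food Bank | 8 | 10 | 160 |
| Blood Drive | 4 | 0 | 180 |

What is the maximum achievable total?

1400

Meeting every minimum uses 20+0+20+20+10+0 = 70 person-hours, leaving 30.
Rank by impact score per hour: Park Build 22 > Tutoring 12 > Shelter 9 > Food Bank 8 > Coat Drive 7 > Blood Drive 4.
Park Build: +10 to 30 (cap) → 20 left.
Tutoring has room for 110 more but only 20 remain, so it gets 40.
Total = 22×30 + 9×20 + 12×40 + 8×10 = 1400.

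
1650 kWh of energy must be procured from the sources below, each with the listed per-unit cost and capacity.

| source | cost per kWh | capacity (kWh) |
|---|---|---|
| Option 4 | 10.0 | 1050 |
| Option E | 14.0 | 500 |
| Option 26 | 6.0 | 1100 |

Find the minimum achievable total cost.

12100

Fill from the cheapest source first.
Option 26 (6.0): use full 1100 ; 550 kWh to go.
Option 4 (10.0): take the remaining 550 ; done.
Option E: unused.
Cost = 1100×6.0 + 550×10.0 = 12100.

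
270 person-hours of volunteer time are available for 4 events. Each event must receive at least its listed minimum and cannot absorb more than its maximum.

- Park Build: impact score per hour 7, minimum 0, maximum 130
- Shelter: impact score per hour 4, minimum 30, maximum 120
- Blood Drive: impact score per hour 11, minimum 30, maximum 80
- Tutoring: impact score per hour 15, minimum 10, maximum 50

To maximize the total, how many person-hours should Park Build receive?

110

Meeting every minimum uses 0+30+30+10 = 70 person-hours, leaving 200.
Rank by impact score per hour: Tutoring 15 > Blood Drive 11 > Park Build 7 > Shelter 4.
Give Tutoring 40 more to hit its cap of 50 ; 160 left.
Blood Drive takes 50 more to reach its cap of 80 ; 110 left.
Park Build: +110 (room for 130) → 110. Pool exhausted.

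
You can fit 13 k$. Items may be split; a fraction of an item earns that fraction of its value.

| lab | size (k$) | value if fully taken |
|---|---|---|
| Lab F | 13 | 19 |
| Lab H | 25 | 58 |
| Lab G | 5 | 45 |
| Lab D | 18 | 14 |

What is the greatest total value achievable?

63.56

Best value per unit of size first: Lab G 45/5≈9, Lab H 58/25≈2.32, Lab F 19/13≈1.46, Lab D 14/18≈0.778.
All 5 k$ of Lab G fit (value 45) — 8 remain.
Only 8 k$ remain; take 8/25 of Lab H for value 58×8/25 = 18.56.
Total value = 63.56.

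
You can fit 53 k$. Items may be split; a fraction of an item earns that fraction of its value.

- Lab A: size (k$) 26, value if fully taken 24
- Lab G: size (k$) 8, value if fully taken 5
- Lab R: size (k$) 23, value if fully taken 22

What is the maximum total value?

Sort by value density: Lab R 22/23≈0.957, Lab A 24/26≈0.923, Lab G 5/8≈0.625.
Take all of Lab R (23 k$, value 22) ; 30 k$ left.
Lab A: take in full, 26 k$ for value 24 ; 4 left.
Only 4 k$ remain; take 4/8 of Lab G for value 5×4/8 = 2.5.
Total value = 48.5.

48.5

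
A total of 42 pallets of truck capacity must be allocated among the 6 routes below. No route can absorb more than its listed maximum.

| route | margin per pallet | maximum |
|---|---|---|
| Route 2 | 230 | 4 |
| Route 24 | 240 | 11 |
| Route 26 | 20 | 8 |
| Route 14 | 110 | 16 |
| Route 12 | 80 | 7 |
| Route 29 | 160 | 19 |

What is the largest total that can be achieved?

Highest margin per pallet first: Route 24 240 > Route 2 230 > Route 29 160 > Route 14 110 > Route 12 80 > Route 26 20.
Route 24: +11 to 11 (cap) → 31 left.
Give Route 2 4 to hit its cap of 4 → 27 left.
Route 29: +19 to 19 (cap) → 8 left.
Route 14 has room for 16 but only 8 remain, so it gets 8.
Total = 230×4 + 240×11 + 110×8 + 160×19 = 7480.

7480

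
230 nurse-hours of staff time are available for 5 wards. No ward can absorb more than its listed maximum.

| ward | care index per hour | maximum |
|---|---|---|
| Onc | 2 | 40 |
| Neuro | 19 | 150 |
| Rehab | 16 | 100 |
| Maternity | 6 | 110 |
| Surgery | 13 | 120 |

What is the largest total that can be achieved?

Rank by care index per hour: Neuro 19 > Rehab 16 > Surgery 13 > Maternity 6 > Onc 2.
Neuro takes 150 to reach its cap of 150 → 80 left.
Rehab: +80 (room for 100) → 80. Pool exhausted.
Total = 19×150 + 16×80 = 4130.

4130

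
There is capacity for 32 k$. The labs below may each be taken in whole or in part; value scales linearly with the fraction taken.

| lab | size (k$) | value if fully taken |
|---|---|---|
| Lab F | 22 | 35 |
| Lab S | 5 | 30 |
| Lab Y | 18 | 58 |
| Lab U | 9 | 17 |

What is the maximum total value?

Sort by value density: Lab S 30/5≈6, Lab Y 58/18≈3.22, Lab U 17/9≈1.89, Lab F 35/22≈1.59.
Take all of Lab S (5 k$, value 30) ; 27 k$ left.
Take all of Lab Y (18 k$, value 58) ; 9 k$ left.
Take all of Lab U (9 k$, value 17) ; 0 k$ left.
Total value = 105.

105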